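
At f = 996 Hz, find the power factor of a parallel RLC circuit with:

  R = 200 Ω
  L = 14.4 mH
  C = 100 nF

Step 1 — Angular frequency: ω = 2π·f = 2π·996 = 6258 rad/s.
Step 2 — Component impedances:
  R: Z = R = 200 Ω
  L: Z = jωL = j·6258·0.0144 = 0 + j90.12 Ω
  C: Z = 1/(jωC) = -j/(ω·C) = 0 - j1598 Ω
Step 3 — Parallel combination: 1/Z_total = 1/R + 1/L + 1/C; Z_total = 37.14 + j77.77 Ω = 86.18∠64.5° Ω.
Step 4 — Power factor: PF = cos(φ) = Re(Z)/|Z| = 37.136/86.181 = 0.4309.
Step 5 — Type: Im(Z) = 77.77 ⇒ lagging (phase φ = 64.5°).

PF = 0.4309 (lagging, φ = 64.5°)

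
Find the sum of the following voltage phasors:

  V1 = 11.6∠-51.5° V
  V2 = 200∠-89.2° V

Step 1 — Convert each phasor to rectangular form:
  V1 = 11.6·(cos(-51.5°) + j·sin(-51.5°)) = 7.221 - j9.078 V
  V2 = 200·(cos(-89.2°) + j·sin(-89.2°)) = 2.792 - j200 V
Step 2 — Sum components: V_total = 10.01 - j209.1 V.
Step 3 — Convert to polar: |V_total| = 209.3 V, ∠V_total = -87.3°.

V_total = 209.3∠-87.3° V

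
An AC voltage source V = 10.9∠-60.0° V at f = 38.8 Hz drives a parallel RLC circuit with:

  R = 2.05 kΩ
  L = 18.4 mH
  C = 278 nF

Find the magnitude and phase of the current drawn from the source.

Step 1 — Angular frequency: ω = 2π·f = 2π·38.8 = 243.8 rad/s.
Step 2 — Component impedances:
  R: Z = R = 2050 Ω
  L: Z = jωL = j·243.8·0.0184 = 0 + j4.486 Ω
  C: Z = 1/(jωC) = -j/(ω·C) = 0 - j1.476e+04 Ω
Step 3 — Parallel combination: 1/Z_total = 1/R + 1/L + 1/C; Z_total = 0.009821 + j4.487 Ω = 4.487∠89.9° Ω.
Step 4 — Source phasor: V = 10.9∠-60.0° V = 5.45 - j9.44 V.
Step 5 — Ohm's law: I = V / Z_total = (5.45 - j9.44) / (0.009821 + j4.487) = -2.101 - j1.219 A.
Step 6 — Convert to polar: |I| = 2.429 A, ∠I = -149.9°.

I = 2.429∠-149.9° A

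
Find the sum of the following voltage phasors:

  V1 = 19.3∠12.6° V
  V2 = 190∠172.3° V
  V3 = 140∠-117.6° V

Step 1 — Convert each phasor to rectangular form:
  V1 = 19.3·(cos(12.6°) + j·sin(12.6°)) = 18.84 + j4.21 V
  V2 = 190·(cos(172.3°) + j·sin(172.3°)) = -188.3 + j25.46 V
  V3 = 140·(cos(-117.6°) + j·sin(-117.6°)) = -64.86 - j124.1 V
Step 2 — Sum components: V_total = -234.3 - j94.4 V.
Step 3 — Convert to polar: |V_total| = 252.6 V, ∠V_total = -158.1°.

V_total = 252.6∠-158.1° V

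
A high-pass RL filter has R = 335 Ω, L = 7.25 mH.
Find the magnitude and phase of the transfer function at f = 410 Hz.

Step 1 — Angular frequency: ω = 2π·410 = 2576 rad/s.
Step 2 — Transfer function: H(jω) = jωL/(R + jωL).
Step 3 — Numerator jωL = j·18.68; denominator R + jωL = 335 + j18.68.
Step 4 — H = 0.003099 + j0.05558.
Step 5 — Magnitude: |H| = 0.05567 (-25.1 dB); phase: φ = 86.8°.

|H| = 0.05567 (-25.1 dB), φ = 86.8°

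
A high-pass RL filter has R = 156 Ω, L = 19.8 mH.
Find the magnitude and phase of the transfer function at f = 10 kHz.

Step 1 — Angular frequency: ω = 2π·1e+04 = 6.283e+04 rad/s.
Step 2 — Transfer function: H(jω) = jωL/(R + jωL).
Step 3 — Numerator jωL = j·1244; denominator R + jωL = 156 + j1244.
Step 4 — H = 0.9845 + j0.1235.
Step 5 — Magnitude: |H| = 0.9922 (-0.1 dB); phase: φ = 7.1°.

|H| = 0.9922 (-0.1 dB), φ = 7.1°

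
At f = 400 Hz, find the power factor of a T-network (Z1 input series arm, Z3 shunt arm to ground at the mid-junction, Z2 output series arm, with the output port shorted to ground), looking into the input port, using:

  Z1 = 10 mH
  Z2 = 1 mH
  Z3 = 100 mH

Step 1 — Angular frequency: ω = 2π·f = 2π·400 = 2513 rad/s.
Step 2 — Component impedances:
  Z1: Z = jωL = j·2513·0.01 = 0 + j25.13 Ω
  Z2: Z = jωL = j·2513·0.001 = 0 + j2.513 Ω
  Z3: Z = jωL = j·2513·0.1 = 0 + j251.3 Ω
Step 3 — With the output port shorted to ground, the output series arm Z2 runs from the junction to ground; the shunt arm Z3 also runs from the junction to ground. They appear in parallel: Z3 || Z2 = 0 + j2.488 Ω.
Step 4 — Series with input arm Z1: Z_in = Z1 + (Z3 || Z2) = 0 + j27.62 Ω = 27.62∠90.0° Ω.
Step 5 — Power factor: PF = cos(φ) = Re(Z)/|Z| = 0/27.62 = 0.
Step 6 — Type: Im(Z) = 27.62 ⇒ lagging (phase φ = 90.0°).

PF = 0 (lagging, φ = 90.0°)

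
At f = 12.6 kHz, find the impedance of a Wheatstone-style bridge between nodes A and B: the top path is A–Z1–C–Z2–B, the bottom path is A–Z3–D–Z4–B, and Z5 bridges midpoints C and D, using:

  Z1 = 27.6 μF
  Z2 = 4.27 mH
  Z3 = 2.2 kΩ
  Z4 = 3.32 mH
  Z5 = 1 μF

Step 1 — Angular frequency: ω = 2π·f = 2π·1.26e+04 = 7.917e+04 rad/s.
Step 2 — Component impedances:
  Z1: Z = 1/(jωC) = -j/(ω·C) = 0 - j0.4577 Ω
  Z2: Z = jωL = j·7.917e+04·0.00427 = 0 + j338 Ω
  Z3: Z = R = 2200 Ω
  Z4: Z = jωL = j·7.917e+04·0.00332 = 0 + j262.8 Ω
  Z5: Z = 1/(jωC) = -j/(ω·C) = 0 - j12.63 Ω
Step 3 — Bridge requires nodal analysis (the Z5 bridge couples midpoints C and D, so the two paths cannot be reduced to a simple series/parallel combination). Setting node B to ground and injecting 1 A at node A, the 3-node admittance system at A, C, D solves to V_A = Z_AB = 0.02706 + j143.3 Ω = 143.3∠90.0° Ω.

Z = 0.02706 + j143.3 Ω = 143.3∠90.0° Ω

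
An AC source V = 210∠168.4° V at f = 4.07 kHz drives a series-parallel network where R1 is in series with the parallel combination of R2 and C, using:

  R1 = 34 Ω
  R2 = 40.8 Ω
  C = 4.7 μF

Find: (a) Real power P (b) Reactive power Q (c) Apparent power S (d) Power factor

Step 1 — Angular frequency: ω = 2π·f = 2π·4070 = 2.557e+04 rad/s.
Step 2 — Component impedances:
  R1: Z = R = 34 Ω
  R2: Z = R = 40.8 Ω
  C: Z = 1/(jωC) = -j/(ω·C) = 0 - j8.32 Ω
Step 3 — Parallel branch: R2 || C = 1/(1/R2 + 1/C) = 1.629 - j7.988 Ω.
Step 4 — Series with R1: Z_total = R1 + (R2 || C) = 35.63 - j7.988 Ω = 36.51∠-12.6° Ω.
Step 5 — Source phasor: V = 210∠168.4° V = -205.7 + j42.23 V.
Step 6 — Current: I = V / Z = -5.75 - j0.104 A = 5.751∠-179.0° A.
Step 7 — Complex power: S = V·I* = 1179 - j264.2 VA.
Step 8 — Real power: P = Re(S) = 1179 W.
Step 9 — Reactive power: Q = Im(S) = -264.2 VAR.
Step 10 — Apparent power: |S| = 1208 VA.
Step 11 — Power factor: PF = P/|S| = 0.9758 (leading).

(a) P = 1179 W  (b) Q = -264.2 VAR  (c) S = 1208 VA  (d) PF = 0.9758 (leading)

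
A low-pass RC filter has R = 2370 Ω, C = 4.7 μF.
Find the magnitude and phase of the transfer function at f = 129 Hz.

Step 1 — Angular frequency: ω = 2π·129 = 810.5 rad/s.
Step 2 — Transfer function: H(jω) = 1/(1 + jωRC).
Step 3 — Denominator: 1 + jωRC = 1 + j·810.5·2370·4.7e-06 = 1 + j9.029.
Step 4 — H = 0.01212 - j0.1094.
Step 5 — Magnitude: |H| = 0.1101 (-19.2 dB); phase: φ = -83.7°.

|H| = 0.1101 (-19.2 dB), φ = -83.7°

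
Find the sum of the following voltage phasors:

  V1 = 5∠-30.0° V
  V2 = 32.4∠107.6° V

Step 1 — Convert each phasor to rectangular form:
  V1 = 5·(cos(-30.0°) + j·sin(-30.0°)) = 4.33 - j2.5 V
  V2 = 32.4·(cos(107.6°) + j·sin(107.6°)) = -9.797 + j30.88 V
Step 2 — Sum components: V_total = -5.467 + j28.38 V.
Step 3 — Convert to polar: |V_total| = 28.91 V, ∠V_total = 100.9°.

V_total = 28.91∠100.9° V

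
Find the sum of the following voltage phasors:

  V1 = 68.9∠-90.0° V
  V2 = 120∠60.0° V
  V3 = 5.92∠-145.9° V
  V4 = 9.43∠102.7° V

Step 1 — Convert each phasor to rectangular form:
  V1 = 68.9·(cos(-90.0°) + j·sin(-90.0°)) = 0 - j68.9 V
  V2 = 120·(cos(60.0°) + j·sin(60.0°)) = 60 + j103.9 V
  V3 = 5.92·(cos(-145.9°) + j·sin(-145.9°)) = -4.902 - j3.319 V
  V4 = 9.43·(cos(102.7°) + j·sin(102.7°)) = -2.073 + j9.199 V
Step 2 — Sum components: V_total = 53.02 + j40.9 V.
Step 3 — Convert to polar: |V_total| = 66.97 V, ∠V_total = 37.6°.

V_total = 66.97∠37.6° V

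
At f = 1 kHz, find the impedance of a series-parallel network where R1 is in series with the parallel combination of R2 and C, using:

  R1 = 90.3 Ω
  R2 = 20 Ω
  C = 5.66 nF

Step 1 — Angular frequency: ω = 2π·f = 2π·1000 = 6283 rad/s.
Step 2 — Component impedances:
  R1: Z = R = 90.3 Ω
  R2: Z = R = 20 Ω
  C: Z = 1/(jωC) = -j/(ω·C) = 0 - j2.812e+04 Ω
Step 3 — Parallel branch: R2 || C = 1/(1/R2 + 1/C) = 20 - j0.01423 Ω.
Step 4 — Series with R1: Z_total = R1 + (R2 || C) = 110.3 - j0.01423 Ω = 110.3∠-0.0° Ω.

Z = 110.3 - j0.01423 Ω = 110.3∠-0.0° Ω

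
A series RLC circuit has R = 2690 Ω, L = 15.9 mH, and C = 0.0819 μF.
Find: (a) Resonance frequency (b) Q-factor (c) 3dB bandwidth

Step 1 — Resonance condition Im(Z)=0 gives ω₀ = 1/√(LC).
Step 2 — ω₀ = 1/√(0.0159·8.19e-08) = 2.771e+04 rad/s.
Step 3 — f₀ = ω₀/(2π) = 4410 Hz.
Step 4 — Series Q: Q = ω₀L/R = 2.771e+04·0.0159/2690 = 0.1638.
Step 5 — 3dB bandwidth: Δω = ω₀/Q = 1.692e+05 rad/s; BW = Δω/(2π) = 2.693e+04 Hz.

(a) f₀ = 4410 Hz  (b) Q = 0.1638  (c) BW = 2.693e+04 Hz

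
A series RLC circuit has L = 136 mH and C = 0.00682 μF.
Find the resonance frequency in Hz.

Step 1 — Resonance condition Im(Z)=0 gives ω₀ = 1/√(LC).
Step 2 — ω₀ = 1/√(0.136·6.82e-09) = 3.284e+04 rad/s.
Step 3 — f₀ = ω₀/(2π) = 5226 Hz.

f₀ = 5226 Hz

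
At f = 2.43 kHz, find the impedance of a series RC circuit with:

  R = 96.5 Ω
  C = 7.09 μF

Step 1 — Angular frequency: ω = 2π·f = 2π·2430 = 1.527e+04 rad/s.
Step 2 — Component impedances:
  R: Z = R = 96.5 Ω
  C: Z = 1/(jωC) = -j/(ω·C) = 0 - j9.238 Ω
Step 3 — Series combination: Z_total = R + C = 96.5 - j9.238 Ω = 96.94∠-5.5° Ω.

Z = 96.5 - j9.238 Ω = 96.94∠-5.5° Ω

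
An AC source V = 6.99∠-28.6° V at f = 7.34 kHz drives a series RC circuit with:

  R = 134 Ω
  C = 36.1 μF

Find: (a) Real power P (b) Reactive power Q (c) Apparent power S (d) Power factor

Step 1 — Angular frequency: ω = 2π·f = 2π·7340 = 4.612e+04 rad/s.
Step 2 — Component impedances:
  R: Z = R = 134 Ω
  C: Z = 1/(jωC) = -j/(ω·C) = 0 - j0.6006 Ω
Step 3 — Series combination: Z_total = R + C = 134 - j0.6006 Ω = 134∠-0.3° Ω.
Step 4 — Source phasor: V = 6.99∠-28.6° V = 6.137 - j3.346 V.
Step 5 — Current: I = V / Z = 0.04591 - j0.02476 A = 0.05216∠-28.3° A.
Step 6 — Complex power: S = V·I* = 0.3646 - j0.001634 VA.
Step 7 — Real power: P = Re(S) = 0.3646 W.
Step 8 — Reactive power: Q = Im(S) = -0.001634 VAR.
Step 9 — Apparent power: |S| = 0.3646 VA.
Step 10 — Power factor: PF = P/|S| = 1 (leading).

(a) P = 0.3646 W  (b) Q = -0.001634 VAR  (c) S = 0.3646 VA  (d) PF = 1 (leading)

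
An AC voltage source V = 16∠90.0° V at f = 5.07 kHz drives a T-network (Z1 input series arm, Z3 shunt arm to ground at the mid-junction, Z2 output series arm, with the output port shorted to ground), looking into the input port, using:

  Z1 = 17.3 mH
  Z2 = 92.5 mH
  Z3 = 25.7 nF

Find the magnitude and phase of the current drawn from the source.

Step 1 — Angular frequency: ω = 2π·f = 2π·5070 = 3.186e+04 rad/s.
Step 2 — Component impedances:
  Z1: Z = jωL = j·3.186e+04·0.0173 = 0 + j551.1 Ω
  Z2: Z = jωL = j·3.186e+04·0.0925 = 0 + j2947 Ω
  Z3: Z = 1/(jωC) = -j/(ω·C) = 0 - j1221 Ω
Step 3 — With the output port shorted to ground, the output series arm Z2 runs from the junction to ground; the shunt arm Z3 also runs from the junction to ground. They appear in parallel: Z3 || Z2 = 0 - j2086 Ω.
Step 4 — Series with input arm Z1: Z_in = Z1 + (Z3 || Z2) = 0 - j1535 Ω = 1535∠-90.0° Ω.
Step 5 — Source phasor: V = 16∠90.0° V = 0 + j16 V.
Step 6 — Ohm's law: I = V / Z_total = (0 + j16) / (0 - j1535) = -0.01042 A.
Step 7 — Convert to polar: |I| = 0.01042 A, ∠I = 180.0°.

I = 0.01042∠180.0° A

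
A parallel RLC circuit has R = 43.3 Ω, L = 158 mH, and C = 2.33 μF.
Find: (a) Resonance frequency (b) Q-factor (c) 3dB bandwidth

Step 1 — Resonance: ω₀ = 1/√(LC) = 1/√(0.158·2.33e-06) = 1648 rad/s.
Step 2 — f₀ = ω₀/(2π) = 262.3 Hz.
Step 3 — Parallel Q: Q = R/(ω₀L) = 43.3/(1648·0.158) = 0.1663.
Step 4 — Bandwidth: Δω = ω₀/Q = 9912 rad/s; BW = Δω/(2π) = 1578 Hz.

(a) f₀ = 262.3 Hz  (b) Q = 0.1663  (c) BW = 1578 Hz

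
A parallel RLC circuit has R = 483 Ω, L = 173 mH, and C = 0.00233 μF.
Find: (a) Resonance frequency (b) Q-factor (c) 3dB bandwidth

Step 1 — Resonance: ω₀ = 1/√(LC) = 1/√(0.173·2.33e-09) = 4.981e+04 rad/s.
Step 2 — f₀ = ω₀/(2π) = 7927 Hz.
Step 3 — Parallel Q: Q = R/(ω₀L) = 483/(4.981e+04·0.173) = 0.05605.
Step 4 — Bandwidth: Δω = ω₀/Q = 8.886e+05 rad/s; BW = Δω/(2π) = 1.414e+05 Hz.

(a) f₀ = 7927 Hz  (b) Q = 0.05605  (c) BW = 1.414e+05 Hz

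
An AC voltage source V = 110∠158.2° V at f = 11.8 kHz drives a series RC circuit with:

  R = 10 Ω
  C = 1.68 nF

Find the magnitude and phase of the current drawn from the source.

Step 1 — Angular frequency: ω = 2π·f = 2π·1.18e+04 = 7.414e+04 rad/s.
Step 2 — Component impedances:
  R: Z = R = 10 Ω
  C: Z = 1/(jωC) = -j/(ω·C) = 0 - j8028 Ω
Step 3 — Series combination: Z_total = R + C = 10 - j8028 Ω = 8028∠-89.9° Ω.
Step 4 — Source phasor: V = 110∠158.2° V = -102.1 + j40.85 V.
Step 5 — Ohm's law: I = V / Z_total = (-102.1 + j40.85) / (10 - j8028) = -0.005104 - j0.01272 A.
Step 6 — Convert to polar: |I| = 0.0137 A, ∠I = -111.9°.

I = 0.0137∠-111.9° A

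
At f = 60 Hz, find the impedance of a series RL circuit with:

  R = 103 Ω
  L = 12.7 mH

Step 1 — Angular frequency: ω = 2π·f = 2π·60 = 377 rad/s.
Step 2 — Component impedances:
  R: Z = R = 103 Ω
  L: Z = jωL = j·377·0.0127 = 0 + j4.788 Ω
Step 3 — Series combination: Z_total = R + L = 103 + j4.788 Ω = 103.1∠2.7° Ω.

Z = 103 + j4.788 Ω = 103.1∠2.7° Ω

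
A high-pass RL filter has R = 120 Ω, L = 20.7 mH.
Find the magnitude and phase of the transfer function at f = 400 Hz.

Step 1 — Angular frequency: ω = 2π·400 = 2513 rad/s.
Step 2 — Transfer function: H(jω) = jωL/(R + jωL).
Step 3 — Numerator jωL = j·52.02; denominator R + jωL = 120 + j52.02.
Step 4 — H = 0.1582 + j0.3649.
Step 5 — Magnitude: |H| = 0.3978 (-8.0 dB); phase: φ = 66.6°.

|H| = 0.3978 (-8.0 dB), φ = 66.6°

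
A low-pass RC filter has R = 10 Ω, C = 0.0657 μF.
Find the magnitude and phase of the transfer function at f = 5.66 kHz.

Step 1 — Angular frequency: ω = 2π·5660 = 3.556e+04 rad/s.
Step 2 — Transfer function: H(jω) = 1/(1 + jωRC).
Step 3 — Denominator: 1 + jωRC = 1 + j·3.556e+04·10·6.57e-08 = 1 + j0.02336.
Step 4 — H = 0.9995 - j0.02335.
Step 5 — Magnitude: |H| = 0.9997 (-0.0 dB); phase: φ = -1.3°.

|H| = 0.9997 (-0.0 dB), φ = -1.3°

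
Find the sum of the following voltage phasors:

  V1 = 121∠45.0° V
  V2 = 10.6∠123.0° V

Step 1 — Convert each phasor to rectangular form:
  V1 = 121·(cos(45.0°) + j·sin(45.0°)) = 85.56 + j85.56 V
  V2 = 10.6·(cos(123.0°) + j·sin(123.0°)) = -5.773 + j8.89 V
Step 2 — Sum components: V_total = 79.79 + j94.45 V.
Step 3 — Convert to polar: |V_total| = 123.6 V, ∠V_total = 49.8°.

V_total = 123.6∠49.8° V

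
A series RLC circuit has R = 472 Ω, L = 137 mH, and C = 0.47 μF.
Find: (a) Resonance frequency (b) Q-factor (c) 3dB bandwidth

Step 1 — Resonance: ω₀ = 1/√(LC) = 1/√(0.137·4.7e-07) = 3941 rad/s.
Step 2 — f₀ = ω₀/(2π) = 627.2 Hz.
Step 3 — Series Q: Q = ω₀L/R = 3941·0.137/472 = 1.144.
Step 4 — Bandwidth: Δω = ω₀/Q = 3445 rad/s; BW = Δω/(2π) = 548.3 Hz.

(a) f₀ = 627.2 Hz  (b) Q = 1.144  (c) BW = 548.3 Hz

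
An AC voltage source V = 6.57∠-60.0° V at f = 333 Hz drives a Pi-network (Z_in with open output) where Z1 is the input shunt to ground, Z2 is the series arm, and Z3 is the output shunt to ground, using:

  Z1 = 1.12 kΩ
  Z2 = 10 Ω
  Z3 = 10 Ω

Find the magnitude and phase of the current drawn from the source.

Step 1 — Angular frequency: ω = 2π·f = 2π·333 = 2092 rad/s.
Step 2 — Component impedances:
  Z1: Z = R = 1120 Ω
  Z2: Z = R = 10 Ω
  Z3: Z = R = 10 Ω
Step 3 — With open output, the series arm Z2 and the output shunt Z3 appear in series to ground: Z2 + Z3 = 20 Ω.
Step 4 — Parallel with input shunt Z1: Z_in = Z1 || (Z2 + Z3) = 19.65 Ω = 19.65∠0.0° Ω.
Step 5 — Source phasor: V = 6.57∠-60.0° V = 3.285 - j5.69 V.
Step 6 — Ohm's law: I = V / Z_total = (3.285 - j5.69) / (19.65) = 0.1672 - j0.2896 A.
Step 7 — Convert to polar: |I| = 0.3344 A, ∠I = -60.0°.

I = 0.3344∠-60.0° A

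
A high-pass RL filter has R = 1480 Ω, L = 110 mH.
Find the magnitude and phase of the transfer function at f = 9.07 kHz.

Step 1 — Angular frequency: ω = 2π·9070 = 5.699e+04 rad/s.
Step 2 — Transfer function: H(jω) = jωL/(R + jωL).
Step 3 — Numerator jωL = j·6269; denominator R + jωL = 1480 + j6269.
Step 4 — H = 0.9472 + j0.2236.
Step 5 — Magnitude: |H| = 0.9732 (-0.2 dB); phase: φ = 13.3°.

|H| = 0.9732 (-0.2 dB), φ = 13.3°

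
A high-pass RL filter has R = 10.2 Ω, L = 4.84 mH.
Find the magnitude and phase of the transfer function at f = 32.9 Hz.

Step 1 — Angular frequency: ω = 2π·32.9 = 206.7 rad/s.
Step 2 — Transfer function: H(jω) = jωL/(R + jωL).
Step 3 — Numerator jωL = j·1.001; denominator R + jωL = 10.2 + j1.001.
Step 4 — H = 0.00953 + j0.09715.
Step 5 — Magnitude: |H| = 0.09762 (-20.2 dB); phase: φ = 84.4°.

|H| = 0.09762 (-20.2 dB), φ = 84.4°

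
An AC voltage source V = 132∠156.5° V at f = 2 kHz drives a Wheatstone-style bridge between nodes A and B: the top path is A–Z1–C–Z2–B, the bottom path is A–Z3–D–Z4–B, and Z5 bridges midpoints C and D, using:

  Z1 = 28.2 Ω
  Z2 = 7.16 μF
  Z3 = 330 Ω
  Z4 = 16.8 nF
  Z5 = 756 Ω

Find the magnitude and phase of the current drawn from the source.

Step 1 — Angular frequency: ω = 2π·f = 2π·2000 = 1.257e+04 rad/s.
Step 2 — Component impedances:
  Z1: Z = R = 28.2 Ω
  Z2: Z = 1/(jωC) = -j/(ω·C) = 0 - j11.11 Ω
  Z3: Z = R = 330 Ω
  Z4: Z = 1/(jωC) = -j/(ω·C) = 0 - j4737 Ω
  Z5: Z = R = 756 Ω
Step 3 — Bridge requires nodal analysis (the Z5 bridge couples midpoints C and D, so the two paths cannot be reduced to a simple series/parallel combination). Setting node B to ground and injecting 1 A at node A, the 3-node admittance system at A, C, D solves to V_A = Z_AB = 27.39 - j11.16 Ω = 29.58∠-22.2° Ω.
Step 4 — Source phasor: V = 132∠156.5° V = -121.1 + j52.63 V.
Step 5 — Ohm's law: I = V / Z_total = (-121.1 + j52.63) / (27.39 - j11.16) = -4.461 + j0.1039 A.
Step 6 — Convert to polar: |I| = 4.462 A, ∠I = 178.7°.

I = 4.462∠178.7° A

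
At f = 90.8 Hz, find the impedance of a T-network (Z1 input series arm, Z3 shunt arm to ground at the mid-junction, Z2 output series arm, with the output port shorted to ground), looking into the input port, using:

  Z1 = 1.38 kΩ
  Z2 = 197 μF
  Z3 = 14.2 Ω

Step 1 — Angular frequency: ω = 2π·f = 2π·90.8 = 570.5 rad/s.
Step 2 — Component impedances:
  Z1: Z = R = 1380 Ω
  Z2: Z = 1/(jωC) = -j/(ω·C) = 0 - j8.898 Ω
  Z3: Z = R = 14.2 Ω
Step 3 — With the output port shorted to ground, the output series arm Z2 runs from the junction to ground; the shunt arm Z3 also runs from the junction to ground. They appear in parallel: Z3 || Z2 = 4.003 - j6.389 Ω.
Step 4 — Series with input arm Z1: Z_in = Z1 + (Z3 || Z2) = 1384 - j6.389 Ω = 1384∠-0.3° Ω.

Z = 1384 - j6.389 Ω = 1384∠-0.3° Ω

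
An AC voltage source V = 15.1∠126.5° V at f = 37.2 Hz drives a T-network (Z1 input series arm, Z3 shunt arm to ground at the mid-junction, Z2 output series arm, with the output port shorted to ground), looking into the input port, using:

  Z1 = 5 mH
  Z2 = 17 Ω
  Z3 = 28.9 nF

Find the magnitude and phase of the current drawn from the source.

Step 1 — Angular frequency: ω = 2π·f = 2π·37.2 = 233.7 rad/s.
Step 2 — Component impedances:
  Z1: Z = jωL = j·233.7·0.005 = 0 + j1.169 Ω
  Z2: Z = R = 17 Ω
  Z3: Z = 1/(jωC) = -j/(ω·C) = 0 - j1.48e+05 Ω
Step 3 — With the output port shorted to ground, the output series arm Z2 runs from the junction to ground; the shunt arm Z3 also runs from the junction to ground. They appear in parallel: Z3 || Z2 = 17 - j0.001952 Ω.
Step 4 — Series with input arm Z1: Z_in = Z1 + (Z3 || Z2) = 17 + j1.167 Ω = 17.04∠3.9° Ω.
Step 5 — Source phasor: V = 15.1∠126.5° V = -8.982 + j12.14 V.
Step 6 — Ohm's law: I = V / Z_total = (-8.982 + j12.14) / (17 + j1.167) = -0.4771 + j0.7468 A.
Step 7 — Convert to polar: |I| = 0.8862 A, ∠I = 122.6°.

I = 0.8862∠122.6° A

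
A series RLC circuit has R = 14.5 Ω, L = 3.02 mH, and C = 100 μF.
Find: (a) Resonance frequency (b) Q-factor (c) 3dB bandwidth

Step 1 — Resonance condition Im(Z)=0 gives ω₀ = 1/√(LC).
Step 2 — ω₀ = 1/√(0.00302·0.0001) = 1820 rad/s.
Step 3 — f₀ = ω₀/(2π) = 289.6 Hz.
Step 4 — Series Q: Q = ω₀L/R = 1820·0.00302/14.5 = 0.379.
Step 5 — 3dB bandwidth: Δω = ω₀/Q = 4801 rad/s; BW = Δω/(2π) = 764.2 Hz.

(a) f₀ = 289.6 Hz  (b) Q = 0.379  (c) BW = 764.2 Hz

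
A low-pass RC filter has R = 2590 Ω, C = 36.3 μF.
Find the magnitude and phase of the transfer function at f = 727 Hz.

Step 1 — Angular frequency: ω = 2π·727 = 4568 rad/s.
Step 2 — Transfer function: H(jω) = 1/(1 + jωRC).
Step 3 — Denominator: 1 + jωRC = 1 + j·4568·2590·3.63e-05 = 1 + j429.5.
Step 4 — H = 5.422e-06 - j0.002329.
Step 5 — Magnitude: |H| = 0.002329 (-52.7 dB); phase: φ = -89.9°.

|H| = 0.002329 (-52.7 dB), φ = -89.9°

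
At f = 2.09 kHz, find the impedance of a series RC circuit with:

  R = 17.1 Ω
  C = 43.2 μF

Step 1 — Angular frequency: ω = 2π·f = 2π·2090 = 1.313e+04 rad/s.
Step 2 — Component impedances:
  R: Z = R = 17.1 Ω
  C: Z = 1/(jωC) = -j/(ω·C) = 0 - j1.763 Ω
Step 3 — Series combination: Z_total = R + C = 17.1 - j1.763 Ω = 17.19∠-5.9° Ω.

Z = 17.1 - j1.763 Ω = 17.19∠-5.9° Ω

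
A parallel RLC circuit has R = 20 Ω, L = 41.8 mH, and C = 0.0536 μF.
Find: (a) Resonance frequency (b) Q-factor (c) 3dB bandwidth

Step 1 — Resonance: ω₀ = 1/√(LC) = 1/√(0.0418·5.36e-08) = 2.113e+04 rad/s.
Step 2 — f₀ = ω₀/(2π) = 3362 Hz.
Step 3 — Parallel Q: Q = R/(ω₀L) = 20/(2.113e+04·0.0418) = 0.02265.
Step 4 — Bandwidth: Δω = ω₀/Q = 9.328e+05 rad/s; BW = Δω/(2π) = 1.485e+05 Hz.

(a) f₀ = 3362 Hz  (b) Q = 0.02265  (c) BW = 1.485e+05 Hz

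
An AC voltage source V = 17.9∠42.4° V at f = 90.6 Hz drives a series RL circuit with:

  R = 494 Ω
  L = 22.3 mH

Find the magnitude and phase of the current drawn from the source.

Step 1 — Angular frequency: ω = 2π·f = 2π·90.6 = 569.3 rad/s.
Step 2 — Component impedances:
  R: Z = R = 494 Ω
  L: Z = jωL = j·569.3·0.0223 = 0 + j12.69 Ω
Step 3 — Series combination: Z_total = R + L = 494 + j12.69 Ω = 494.2∠1.5° Ω.
Step 4 — Source phasor: V = 17.9∠42.4° V = 13.22 + j12.07 V.
Step 5 — Ohm's law: I = V / Z_total = (13.22 + j12.07) / (494 + j12.69) = 0.02737 + j0.02373 A.
Step 6 — Convert to polar: |I| = 0.03622 A, ∠I = 40.9°.

I = 0.03622∠40.9° A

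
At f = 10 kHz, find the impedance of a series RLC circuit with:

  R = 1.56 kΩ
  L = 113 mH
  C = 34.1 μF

Step 1 — Angular frequency: ω = 2π·f = 2π·1e+04 = 6.283e+04 rad/s.
Step 2 — Component impedances:
  R: Z = R = 1560 Ω
  L: Z = jωL = j·6.283e+04·0.113 = 0 + j7100 Ω
  C: Z = 1/(jωC) = -j/(ω·C) = 0 - j0.4667 Ω
Step 3 — Series combination: Z_total = R + L + C = 1560 + j7100 Ω = 7269∠77.6° Ω.

Z = 1560 + j7100 Ω = 7269∠77.6° Ω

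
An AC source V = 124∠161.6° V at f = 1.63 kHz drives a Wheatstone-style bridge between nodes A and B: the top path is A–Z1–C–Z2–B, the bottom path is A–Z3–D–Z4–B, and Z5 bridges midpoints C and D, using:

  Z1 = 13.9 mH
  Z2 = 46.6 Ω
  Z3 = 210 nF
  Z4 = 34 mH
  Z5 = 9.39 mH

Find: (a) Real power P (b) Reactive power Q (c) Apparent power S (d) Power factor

Step 1 — Angular frequency: ω = 2π·f = 2π·1630 = 1.024e+04 rad/s.
Step 2 — Component impedances:
  Z1: Z = jωL = j·1.024e+04·0.0139 = 0 + j142.4 Ω
  Z2: Z = R = 46.6 Ω
  Z3: Z = 1/(jωC) = -j/(ω·C) = 0 - j465 Ω
  Z4: Z = jωL = j·1.024e+04·0.034 = 0 + j348.2 Ω
  Z5: Z = jωL = j·1.024e+04·0.00939 = 0 + j96.17 Ω
Step 3 — Bridge requires nodal analysis (the Z5 bridge couples midpoints C and D, so the two paths cannot be reduced to a simple series/parallel combination). Setting node B to ground and injecting 1 A at node A, the 3-node admittance system at A, C, D solves to V_A = Z_AB = 58.4 + j229.9 Ω = 237.2∠75.7° Ω.
Step 4 — Source phasor: V = 124∠161.6° V = -117.7 + j39.14 V.
Step 5 — Current: I = V / Z = 0.03782 + j0.5213 A = 0.5227∠85.9° A.
Step 6 — Complex power: S = V·I* = 15.95 + j62.82 VA.
Step 7 — Real power: P = Re(S) = 15.95 W.
Step 8 — Reactive power: Q = Im(S) = 62.82 VAR.
Step 9 — Apparent power: |S| = 64.81 VA.
Step 10 — Power factor: PF = P/|S| = 0.2462 (lagging).

(a) P = 15.95 W  (b) Q = 62.82 VAR  (c) S = 64.81 VA  (d) PF = 0.2462 (lagging)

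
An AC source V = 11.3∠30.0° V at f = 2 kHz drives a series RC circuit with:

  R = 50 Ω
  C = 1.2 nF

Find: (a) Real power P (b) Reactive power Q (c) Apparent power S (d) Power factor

Step 1 — Angular frequency: ω = 2π·f = 2π·2000 = 1.257e+04 rad/s.
Step 2 — Component impedances:
  R: Z = R = 50 Ω
  C: Z = 1/(jωC) = -j/(ω·C) = 0 - j6.631e+04 Ω
Step 3 — Series combination: Z_total = R + C = 50 - j6.631e+04 Ω = 6.631e+04∠-90.0° Ω.
Step 4 — Source phasor: V = 11.3∠30.0° V = 9.786 + j5.65 V.
Step 5 — Current: I = V / Z = -8.509e-05 + j0.0001476 A = 0.0001704∠120.0° A.
Step 6 — Complex power: S = V·I* = 1.452e-06 - j0.001926 VA.
Step 7 — Real power: P = Re(S) = 1.452e-06 W.
Step 8 — Reactive power: Q = Im(S) = -0.001926 VAR.
Step 9 — Apparent power: |S| = 0.001926 VA.
Step 10 — Power factor: PF = P/|S| = 0.000754 (leading).

(a) P = 1.452e-06 W  (b) Q = -0.001926 VAR  (c) S = 0.001926 VA  (d) PF = 0.000754 (leading)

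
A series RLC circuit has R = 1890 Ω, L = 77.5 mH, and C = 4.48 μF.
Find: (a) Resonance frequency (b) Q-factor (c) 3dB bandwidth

Step 1 — Resonance: ω₀ = 1/√(LC) = 1/√(0.0775·4.48e-06) = 1697 rad/s.
Step 2 — f₀ = ω₀/(2π) = 270.1 Hz.
Step 3 — Series Q: Q = ω₀L/R = 1697·0.0775/1890 = 0.06959.
Step 4 — Bandwidth: Δω = ω₀/Q = 2.439e+04 rad/s; BW = Δω/(2π) = 3881 Hz.

(a) f₀ = 270.1 Hz  (b) Q = 0.06959  (c) BW = 3881 Hz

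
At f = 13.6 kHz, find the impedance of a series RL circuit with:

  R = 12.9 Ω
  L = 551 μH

Step 1 — Angular frequency: ω = 2π·f = 2π·1.36e+04 = 8.545e+04 rad/s.
Step 2 — Component impedances:
  R: Z = R = 12.9 Ω
  L: Z = jωL = j·8.545e+04·0.000551 = 0 + j47.08 Ω
Step 3 — Series combination: Z_total = R + L = 12.9 + j47.08 Ω = 48.82∠74.7° Ω.

Z = 12.9 + j47.08 Ω = 48.82∠74.7° Ω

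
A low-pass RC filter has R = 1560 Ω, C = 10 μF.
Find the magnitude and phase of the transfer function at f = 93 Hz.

Step 1 — Angular frequency: ω = 2π·93 = 584.3 rad/s.
Step 2 — Transfer function: H(jω) = 1/(1 + jωRC).
Step 3 — Denominator: 1 + jωRC = 1 + j·584.3·1560·1e-05 = 1 + j9.116.
Step 4 — H = 0.01189 - j0.1084.
Step 5 — Magnitude: |H| = 0.109 (-19.2 dB); phase: φ = -83.7°.

|H| = 0.109 (-19.2 dB), φ = -83.7°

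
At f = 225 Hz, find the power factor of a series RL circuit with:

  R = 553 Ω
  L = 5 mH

Step 1 — Angular frequency: ω = 2π·f = 2π·225 = 1414 rad/s.
Step 2 — Component impedances:
  R: Z = R = 553 Ω
  L: Z = jωL = j·1414·0.005 = 0 + j7.069 Ω
Step 3 — Series combination: Z_total = R + L = 553 + j7.069 Ω = 553∠0.7° Ω.
Step 4 — Power factor: PF = cos(φ) = Re(Z)/|Z| = 553/553.05 = 0.9999.
Step 5 — Type: Im(Z) = 7.069 ⇒ lagging (phase φ = 0.7°).

PF = 0.9999 (lagging, φ = 0.7°)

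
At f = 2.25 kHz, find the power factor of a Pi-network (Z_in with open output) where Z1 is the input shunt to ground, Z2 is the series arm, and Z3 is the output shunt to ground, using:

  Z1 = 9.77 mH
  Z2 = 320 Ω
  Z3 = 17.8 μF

Step 1 — Angular frequency: ω = 2π·f = 2π·2250 = 1.414e+04 rad/s.
Step 2 — Component impedances:
  Z1: Z = jωL = j·1.414e+04·0.00977 = 0 + j138.1 Ω
  Z2: Z = R = 320 Ω
  Z3: Z = 1/(jωC) = -j/(ω·C) = 0 - j3.974 Ω
Step 3 — With open output, the series arm Z2 and the output shunt Z3 appear in series to ground: Z2 + Z3 = 320 - j3.974 Ω.
Step 4 — Parallel with input shunt Z1: Z_in = Z1 || (Z2 + Z3) = 50.71 + j116.9 Ω = 127.4∠66.5° Ω.
Step 5 — Power factor: PF = cos(φ) = Re(Z)/|Z| = 50.71/127.4 = 0.398.
Step 6 — Type: Im(Z) = 116.9 ⇒ lagging (phase φ = 66.5°).

PF = 0.398 (lagging, φ = 66.5°)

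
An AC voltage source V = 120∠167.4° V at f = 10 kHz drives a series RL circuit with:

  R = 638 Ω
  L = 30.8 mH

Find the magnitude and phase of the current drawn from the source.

Step 1 — Angular frequency: ω = 2π·f = 2π·1e+04 = 6.283e+04 rad/s.
Step 2 — Component impedances:
  R: Z = R = 638 Ω
  L: Z = jωL = j·6.283e+04·0.0308 = 0 + j1935 Ω
Step 3 — Series combination: Z_total = R + L = 638 + j1935 Ω = 2038∠71.8° Ω.
Step 4 — Source phasor: V = 120∠167.4° V = -117.1 + j26.18 V.
Step 5 — Ohm's law: I = V / Z_total = (-117.1 + j26.18) / (638 + j1935) = -0.005794 + j0.0586 A.
Step 6 — Convert to polar: |I| = 0.05889 A, ∠I = 95.6°.

I = 0.05889∠95.6° A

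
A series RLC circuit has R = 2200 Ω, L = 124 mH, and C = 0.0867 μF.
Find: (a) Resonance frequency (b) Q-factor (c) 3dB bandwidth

Step 1 — Resonance condition Im(Z)=0 gives ω₀ = 1/√(LC).
Step 2 — ω₀ = 1/√(0.124·8.67e-08) = 9644 rad/s.
Step 3 — f₀ = ω₀/(2π) = 1535 Hz.
Step 4 — Series Q: Q = ω₀L/R = 9644·0.124/2200 = 0.5436.
Step 5 — 3dB bandwidth: Δω = ω₀/Q = 1.774e+04 rad/s; BW = Δω/(2π) = 2824 Hz.

(a) f₀ = 1535 Hz  (b) Q = 0.5436  (c) BW = 2824 Hz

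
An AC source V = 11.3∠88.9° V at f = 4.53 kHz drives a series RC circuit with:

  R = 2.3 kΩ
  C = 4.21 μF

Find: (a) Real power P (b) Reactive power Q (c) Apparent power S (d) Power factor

Step 1 — Angular frequency: ω = 2π·f = 2π·4530 = 2.846e+04 rad/s.
Step 2 — Component impedances:
  R: Z = R = 2300 Ω
  C: Z = 1/(jωC) = -j/(ω·C) = 0 - j8.345 Ω
Step 3 — Series combination: Z_total = R + C = 2300 - j8.345 Ω = 2300∠-0.2° Ω.
Step 4 — Source phasor: V = 11.3∠88.9° V = 0.2169 + j11.3 V.
Step 5 — Current: I = V / Z = 7.649e-05 + j0.004912 A = 0.004913∠89.1° A.
Step 6 — Complex power: S = V·I* = 0.05552 - j0.0002014 VA.
Step 7 — Real power: P = Re(S) = 0.05552 W.
Step 8 — Reactive power: Q = Im(S) = -0.0002014 VAR.
Step 9 — Apparent power: |S| = 0.05552 VA.
Step 10 — Power factor: PF = P/|S| = 1 (leading).

(a) P = 0.05552 W  (b) Q = -0.0002014 VAR  (c) S = 0.05552 VA  (d) PF = 1 (leading)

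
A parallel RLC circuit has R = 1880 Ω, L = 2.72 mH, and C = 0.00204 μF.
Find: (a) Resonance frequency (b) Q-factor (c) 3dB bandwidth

Step 1 — Resonance: ω₀ = 1/√(LC) = 1/√(0.00272·2.04e-09) = 4.245e+05 rad/s.
Step 2 — f₀ = ω₀/(2π) = 6.756e+04 Hz.
Step 3 — Parallel Q: Q = R/(ω₀L) = 1880/(4.245e+05·0.00272) = 1.628.
Step 4 — Bandwidth: Δω = ω₀/Q = 2.607e+05 rad/s; BW = Δω/(2π) = 4.15e+04 Hz.

(a) f₀ = 6.756e+04 Hz  (b) Q = 1.628  (c) BW = 4.15e+04 Hz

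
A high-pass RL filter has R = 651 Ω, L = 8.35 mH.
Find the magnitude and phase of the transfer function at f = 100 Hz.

Step 1 — Angular frequency: ω = 2π·100 = 628.3 rad/s.
Step 2 — Transfer function: H(jω) = jωL/(R + jωL).
Step 3 — Numerator jωL = j·5.246; denominator R + jωL = 651 + j5.246.
Step 4 — H = 6.494e-05 + j0.008059.
Step 5 — Magnitude: |H| = 0.008059 (-41.9 dB); phase: φ = 89.5°.

|H| = 0.008059 (-41.9 dB), φ = 89.5°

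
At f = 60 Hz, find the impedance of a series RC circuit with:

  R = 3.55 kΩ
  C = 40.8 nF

Step 1 — Angular frequency: ω = 2π·f = 2π·60 = 377 rad/s.
Step 2 — Component impedances:
  R: Z = R = 3550 Ω
  C: Z = 1/(jωC) = -j/(ω·C) = 0 - j6.501e+04 Ω
Step 3 — Series combination: Z_total = R + C = 3550 - j6.501e+04 Ω = 6.511e+04∠-86.9° Ω.

Z = 3550 - j6.501e+04 Ω = 6.511e+04∠-86.9° Ω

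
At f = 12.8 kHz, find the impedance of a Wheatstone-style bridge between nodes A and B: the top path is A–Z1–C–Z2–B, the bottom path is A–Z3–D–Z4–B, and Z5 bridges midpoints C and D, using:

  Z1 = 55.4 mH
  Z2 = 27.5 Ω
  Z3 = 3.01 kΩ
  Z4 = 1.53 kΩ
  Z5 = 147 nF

Step 1 — Angular frequency: ω = 2π·f = 2π·1.28e+04 = 8.042e+04 rad/s.
Step 2 — Component impedances:
  Z1: Z = jωL = j·8.042e+04·0.0554 = 0 + j4456 Ω
  Z2: Z = R = 27.5 Ω
  Z3: Z = R = 3010 Ω
  Z4: Z = R = 1530 Ω
  Z5: Z = 1/(jωC) = -j/(ω·C) = 0 - j84.58 Ω
Step 3 — Bridge requires nodal analysis (the Z5 bridge couples midpoints C and D, so the two paths cannot be reduced to a simple series/parallel combination). Setting node B to ground and injecting 1 A at node A, the 3-node admittance system at A, C, D solves to V_A = Z_AB = 2148 + j1380 Ω = 2553∠32.7° Ω.

Z = 2148 + j1380 Ω = 2553∠32.7° Ω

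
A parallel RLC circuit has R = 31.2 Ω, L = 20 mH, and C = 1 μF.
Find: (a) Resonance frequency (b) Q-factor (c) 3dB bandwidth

Step 1 — Resonance: ω₀ = 1/√(LC) = 1/√(0.02·1e-06) = 7071 rad/s.
Step 2 — f₀ = ω₀/(2π) = 1125 Hz.
Step 3 — Parallel Q: Q = R/(ω₀L) = 31.2/(7071·0.02) = 0.2206.
Step 4 — Bandwidth: Δω = ω₀/Q = 3.205e+04 rad/s; BW = Δω/(2π) = 5101 Hz.

(a) f₀ = 1125 Hz  (b) Q = 0.2206  (c) BW = 5101 Hz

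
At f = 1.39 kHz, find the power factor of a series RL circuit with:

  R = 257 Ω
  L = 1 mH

Step 1 — Angular frequency: ω = 2π·f = 2π·1390 = 8734 rad/s.
Step 2 — Component impedances:
  R: Z = R = 257 Ω
  L: Z = jωL = j·8734·0.001 = 0 + j8.734 Ω
Step 3 — Series combination: Z_total = R + L = 257 + j8.734 Ω = 257.1∠1.9° Ω.
Step 4 — Power factor: PF = cos(φ) = Re(Z)/|Z| = 257/257.15 = 0.9994.
Step 5 — Type: Im(Z) = 8.734 ⇒ lagging (phase φ = 1.9°).

PF = 0.9994 (lagging, φ = 1.9°)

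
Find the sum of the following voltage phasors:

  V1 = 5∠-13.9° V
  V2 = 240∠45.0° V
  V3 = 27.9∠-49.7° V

Step 1 — Convert each phasor to rectangular form:
  V1 = 5·(cos(-13.9°) + j·sin(-13.9°)) = 4.854 - j1.201 V
  V2 = 240·(cos(45.0°) + j·sin(45.0°)) = 169.7 + j169.7 V
  V3 = 27.9·(cos(-49.7°) + j·sin(-49.7°)) = 18.05 - j21.28 V
Step 2 — Sum components: V_total = 192.6 + j147.2 V.
Step 3 — Convert to polar: |V_total| = 242.4 V, ∠V_total = 37.4°.

V_total = 242.4∠37.4° V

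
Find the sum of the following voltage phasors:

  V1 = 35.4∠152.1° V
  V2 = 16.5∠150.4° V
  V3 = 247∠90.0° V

Step 1 — Convert each phasor to rectangular form:
  V1 = 35.4·(cos(152.1°) + j·sin(152.1°)) = -31.29 + j16.56 V
  V2 = 16.5·(cos(150.4°) + j·sin(150.4°)) = -14.35 + j8.15 V
  V3 = 247·(cos(90.0°) + j·sin(90.0°)) = 0 + j247 V
Step 2 — Sum components: V_total = -45.63 + j271.7 V.
Step 3 — Convert to polar: |V_total| = 275.5 V, ∠V_total = 99.5°.

V_total = 275.5∠99.5° V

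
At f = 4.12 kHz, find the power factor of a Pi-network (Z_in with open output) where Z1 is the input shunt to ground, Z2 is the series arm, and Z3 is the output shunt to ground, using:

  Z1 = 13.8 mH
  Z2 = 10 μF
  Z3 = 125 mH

Step 1 — Angular frequency: ω = 2π·f = 2π·4120 = 2.589e+04 rad/s.
Step 2 — Component impedances:
  Z1: Z = jωL = j·2.589e+04·0.0138 = 0 + j357.2 Ω
  Z2: Z = 1/(jωC) = -j/(ω·C) = 0 - j3.863 Ω
  Z3: Z = jωL = j·2.589e+04·0.125 = 0 + j3236 Ω
Step 3 — With open output, the series arm Z2 and the output shunt Z3 appear in series to ground: Z2 + Z3 = 0 + j3232 Ω.
Step 4 — Parallel with input shunt Z1: Z_in = Z1 || (Z2 + Z3) = 0 + j321.7 Ω = 321.7∠90.0° Ω.
Step 5 — Power factor: PF = cos(φ) = Re(Z)/|Z| = -0/321.7 = -0.
Step 6 — Type: Im(Z) = 321.7 ⇒ lagging (phase φ = 90.0°).

PF = -0 (lagging, φ = 90.0°)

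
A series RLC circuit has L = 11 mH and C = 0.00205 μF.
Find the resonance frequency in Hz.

Step 1 — Resonance condition Im(Z)=0 gives ω₀ = 1/√(LC).
Step 2 — ω₀ = 1/√(0.011·2.05e-09) = 2.106e+05 rad/s.
Step 3 — f₀ = ω₀/(2π) = 3.352e+04 Hz.

f₀ = 3.352e+04 Hz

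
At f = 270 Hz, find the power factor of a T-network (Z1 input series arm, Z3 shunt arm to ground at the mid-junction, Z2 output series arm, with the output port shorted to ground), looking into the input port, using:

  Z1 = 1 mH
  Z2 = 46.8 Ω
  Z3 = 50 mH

Step 1 — Angular frequency: ω = 2π·f = 2π·270 = 1696 rad/s.
Step 2 — Component impedances:
  Z1: Z = jωL = j·1696·0.001 = 0 + j1.696 Ω
  Z2: Z = R = 46.8 Ω
  Z3: Z = jωL = j·1696·0.05 = 0 + j84.82 Ω
Step 3 — With the output port shorted to ground, the output series arm Z2 runs from the junction to ground; the shunt arm Z3 also runs from the junction to ground. They appear in parallel: Z3 || Z2 = 35.88 + j19.8 Ω.
Step 4 — Series with input arm Z1: Z_in = Z1 + (Z3 || Z2) = 35.88 + j21.49 Ω = 41.82∠30.9° Ω.
Step 5 — Power factor: PF = cos(φ) = Re(Z)/|Z| = 35.878/41.823 = 0.8579.
Step 6 — Type: Im(Z) = 21.49 ⇒ lagging (phase φ = 30.9°).

PF = 0.8579 (lagging, φ = 30.9°)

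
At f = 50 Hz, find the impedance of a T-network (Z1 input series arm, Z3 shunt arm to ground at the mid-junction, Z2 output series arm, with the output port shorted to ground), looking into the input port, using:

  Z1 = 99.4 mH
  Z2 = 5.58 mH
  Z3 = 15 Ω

Step 1 — Angular frequency: ω = 2π·f = 2π·50 = 314.2 rad/s.
Step 2 — Component impedances:
  Z1: Z = jωL = j·314.2·0.0994 = 0 + j31.23 Ω
  Z2: Z = jωL = j·314.2·0.00558 = 0 + j1.753 Ω
  Z3: Z = R = 15 Ω
Step 3 — With the output port shorted to ground, the output series arm Z2 runs from the junction to ground; the shunt arm Z3 also runs from the junction to ground. They appear in parallel: Z3 || Z2 = 0.2021 + j1.729 Ω.
Step 4 — Series with input arm Z1: Z_in = Z1 + (Z3 || Z2) = 0.2021 + j32.96 Ω = 32.96∠89.6° Ω.

Z = 0.2021 + j32.96 Ω = 32.96∠89.6° Ω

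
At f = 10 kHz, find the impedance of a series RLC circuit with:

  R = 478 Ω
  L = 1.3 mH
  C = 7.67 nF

Step 1 — Angular frequency: ω = 2π·f = 2π·1e+04 = 6.283e+04 rad/s.
Step 2 — Component impedances:
  R: Z = R = 478 Ω
  L: Z = jωL = j·6.283e+04·0.0013 = 0 + j81.68 Ω
  C: Z = 1/(jωC) = -j/(ω·C) = 0 - j2075 Ω
Step 3 — Series combination: Z_total = R + L + C = 478 - j1993 Ω = 2050∠-76.5° Ω.

Z = 478 - j1993 Ω = 2050∠-76.5° Ω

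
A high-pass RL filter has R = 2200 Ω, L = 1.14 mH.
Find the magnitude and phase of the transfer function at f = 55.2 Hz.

Step 1 — Angular frequency: ω = 2π·55.2 = 346.8 rad/s.
Step 2 — Transfer function: H(jω) = jωL/(R + jωL).
Step 3 — Numerator jωL = j·0.3954; denominator R + jωL = 2200 + j0.3954.
Step 4 — H = 3.23e-08 + j0.0001797.
Step 5 — Magnitude: |H| = 0.0001797 (-74.9 dB); phase: φ = 90.0°.

|H| = 0.0001797 (-74.9 dB), φ = 90.0°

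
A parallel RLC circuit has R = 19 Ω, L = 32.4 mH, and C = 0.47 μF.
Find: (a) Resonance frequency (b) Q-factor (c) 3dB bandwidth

Step 1 — Resonance: ω₀ = 1/√(LC) = 1/√(0.0324·4.7e-07) = 8104 rad/s.
Step 2 — f₀ = ω₀/(2π) = 1290 Hz.
Step 3 — Parallel Q: Q = R/(ω₀L) = 19/(8104·0.0324) = 0.07237.
Step 4 — Bandwidth: Δω = ω₀/Q = 1.12e+05 rad/s; BW = Δω/(2π) = 1.782e+04 Hz.

(a) f₀ = 1290 Hz  (b) Q = 0.07237  (c) BW = 1.782e+04 Hz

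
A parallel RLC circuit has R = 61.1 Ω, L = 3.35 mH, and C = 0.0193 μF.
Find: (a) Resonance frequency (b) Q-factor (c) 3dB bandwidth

Step 1 — Resonance: ω₀ = 1/√(LC) = 1/√(0.00335·1.93e-08) = 1.244e+05 rad/s.
Step 2 — f₀ = ω₀/(2π) = 1.979e+04 Hz.
Step 3 — Parallel Q: Q = R/(ω₀L) = 61.1/(1.244e+05·0.00335) = 0.1467.
Step 4 — Bandwidth: Δω = ω₀/Q = 8.48e+05 rad/s; BW = Δω/(2π) = 1.35e+05 Hz.

(a) f₀ = 1.979e+04 Hz  (b) Q = 0.1467  (c) BW = 1.35e+05 Hz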